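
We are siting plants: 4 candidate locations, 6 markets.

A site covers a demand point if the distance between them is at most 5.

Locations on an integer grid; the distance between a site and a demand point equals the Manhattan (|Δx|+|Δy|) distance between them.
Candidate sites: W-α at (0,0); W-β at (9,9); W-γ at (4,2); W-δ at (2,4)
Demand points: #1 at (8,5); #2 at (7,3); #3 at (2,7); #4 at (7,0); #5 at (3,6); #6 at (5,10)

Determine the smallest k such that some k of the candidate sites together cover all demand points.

Coverage sets (demand points within 5 of each site):
  W-α: {}
  W-β: {#1, #6}
  W-γ: {#2, #4, #5}
  W-δ: {#3, #5}
No 2 sites suffice: every size-2 union leaves at least one demand point uncovered.
But {W-β, W-γ, W-δ} covers everything, so the minimum is 3.

3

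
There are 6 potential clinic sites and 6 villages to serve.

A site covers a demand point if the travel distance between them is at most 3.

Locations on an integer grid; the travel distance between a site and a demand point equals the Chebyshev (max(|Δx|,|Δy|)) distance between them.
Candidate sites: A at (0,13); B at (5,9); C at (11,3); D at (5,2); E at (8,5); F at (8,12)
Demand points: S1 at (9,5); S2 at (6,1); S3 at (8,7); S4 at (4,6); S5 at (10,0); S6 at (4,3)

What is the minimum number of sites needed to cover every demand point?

3

Coverage sets (demand points within 3 of each site):
  A: {}
  B: {S3, S4}
  C: {S1, S5}
  D: {S2, S6}
  E: {S1, S3}
  F: {}
No 2 sites suffice: every size-2 union leaves at least one demand point uncovered.
But {B, C, D} covers everything, so the minimum is 3.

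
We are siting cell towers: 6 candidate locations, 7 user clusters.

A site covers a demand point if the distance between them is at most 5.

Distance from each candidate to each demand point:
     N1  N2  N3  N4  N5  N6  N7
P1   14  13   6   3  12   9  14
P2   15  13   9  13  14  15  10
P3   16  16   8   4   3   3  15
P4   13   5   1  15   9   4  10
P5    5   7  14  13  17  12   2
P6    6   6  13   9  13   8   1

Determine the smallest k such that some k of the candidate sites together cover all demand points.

Coverage sets (demand points within 5 of each site):
  P1: {N4}
  P2: {}
  P3: {N4, N5, N6}
  P4: {N2, N3, N6}
  P5: {N1, N7}
  P6: {N7}
No 2 sites suffice: every size-2 union leaves at least one demand point uncovered.
But {P3, P4, P5} covers everything, so the minimum is 3.

3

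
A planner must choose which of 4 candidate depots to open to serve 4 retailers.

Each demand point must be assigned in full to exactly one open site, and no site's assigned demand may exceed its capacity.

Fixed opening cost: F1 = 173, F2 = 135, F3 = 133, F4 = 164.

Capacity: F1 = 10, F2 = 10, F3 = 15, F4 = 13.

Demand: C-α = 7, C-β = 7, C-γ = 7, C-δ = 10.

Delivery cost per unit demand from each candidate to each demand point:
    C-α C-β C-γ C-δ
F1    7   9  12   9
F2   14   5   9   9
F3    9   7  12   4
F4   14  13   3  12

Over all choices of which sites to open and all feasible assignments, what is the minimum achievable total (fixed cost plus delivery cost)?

Open {F2, F3, F4}; cheapest assignment that respects the capacities:
  F2 (cap 10, load 10): C-δ — cost 10×9 = 90
  F3 (cap 15, load 14): C-α, C-β — cost 7×9 + 7×7 = 112
  F4 (cap 13, load 7): C-γ — cost 7×3 = 21
  Shipping 223, fixed 432 → total 655.
  Any other capacity-feasible assignment to {F2, F3, F4} ships for at least 223.
Compare {F1, F3, F4}: its best feasible assignment gives total 693.
Compare {F1, F2, F3}: its best feasible assignment gives total 706.
Every other set of open sites that can feasibly serve all demand totals ≥ 693 even under its best assignment. Minimum: 655.

655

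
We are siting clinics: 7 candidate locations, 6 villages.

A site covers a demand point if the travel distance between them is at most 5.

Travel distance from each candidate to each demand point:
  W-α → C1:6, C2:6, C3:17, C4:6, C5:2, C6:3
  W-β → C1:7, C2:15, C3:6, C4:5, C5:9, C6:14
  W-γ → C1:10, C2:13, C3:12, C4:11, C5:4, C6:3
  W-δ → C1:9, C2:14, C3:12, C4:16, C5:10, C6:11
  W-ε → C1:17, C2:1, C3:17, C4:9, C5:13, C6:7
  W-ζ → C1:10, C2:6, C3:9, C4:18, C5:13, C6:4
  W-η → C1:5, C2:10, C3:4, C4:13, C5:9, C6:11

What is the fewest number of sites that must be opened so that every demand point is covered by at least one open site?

4

Coverage sets (demand points within 5 of each site):
  W-α: {C5, C6}
  W-β: {C4}
  W-γ: {C5, C6}
  W-δ: {}
  W-ε: {C2}
  W-ζ: {C6}
  W-η: {C1, C3}
No 3 sites suffice: every size-3 union leaves at least one demand point uncovered.
But {W-α, W-β, W-ε, W-η} covers everything, so the minimum is 4.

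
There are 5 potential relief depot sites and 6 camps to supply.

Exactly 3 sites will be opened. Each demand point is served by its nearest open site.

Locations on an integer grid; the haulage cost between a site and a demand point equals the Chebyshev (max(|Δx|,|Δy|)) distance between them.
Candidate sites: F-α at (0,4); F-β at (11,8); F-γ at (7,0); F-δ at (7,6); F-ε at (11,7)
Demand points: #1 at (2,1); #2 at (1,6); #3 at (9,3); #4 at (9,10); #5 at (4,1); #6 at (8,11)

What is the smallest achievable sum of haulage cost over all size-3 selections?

Open {F-α, F-β, F-γ}.
  #1→F-α 3, #2→F-α 2, #3→F-γ 3, #4→F-β 2, #5→F-γ 3, #6→F-β 3  ⇒ total 16.
Compare {F-α, F-β, F-δ}: total 17.
Compare {F-α, F-β, F-ε}: total 18.
No size-3 selection does better; minimum is 16.

16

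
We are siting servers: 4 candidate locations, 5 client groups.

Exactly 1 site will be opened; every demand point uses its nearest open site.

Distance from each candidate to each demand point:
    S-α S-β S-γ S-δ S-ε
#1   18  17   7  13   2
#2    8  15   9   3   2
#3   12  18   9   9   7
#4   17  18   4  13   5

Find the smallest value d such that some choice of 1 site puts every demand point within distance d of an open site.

15

Open {#2}.
  Farthest demand point is S-β at distance 15 (to #2); all others are ≤ 15.
With {#1} the worst case is 18.
With {#3} the worst case is 18.
No size-1 selection achieves below 15.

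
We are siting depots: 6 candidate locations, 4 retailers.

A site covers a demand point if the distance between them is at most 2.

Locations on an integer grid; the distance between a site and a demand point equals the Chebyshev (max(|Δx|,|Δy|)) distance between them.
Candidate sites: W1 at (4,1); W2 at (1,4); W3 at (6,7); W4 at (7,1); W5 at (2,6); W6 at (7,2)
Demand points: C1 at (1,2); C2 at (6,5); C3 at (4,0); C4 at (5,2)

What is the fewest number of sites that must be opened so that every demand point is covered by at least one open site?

3

Coverage sets (demand points within 2 of each site):
  W1: {C3, C4}
  W2: {C1}
  W3: {C2}
  W4: {C4}
  W5: {}
  W6: {C4}
No 2 sites suffice: every size-2 union leaves at least one demand point uncovered.
But {W1, W2, W3} covers everything, so the minimum is 3.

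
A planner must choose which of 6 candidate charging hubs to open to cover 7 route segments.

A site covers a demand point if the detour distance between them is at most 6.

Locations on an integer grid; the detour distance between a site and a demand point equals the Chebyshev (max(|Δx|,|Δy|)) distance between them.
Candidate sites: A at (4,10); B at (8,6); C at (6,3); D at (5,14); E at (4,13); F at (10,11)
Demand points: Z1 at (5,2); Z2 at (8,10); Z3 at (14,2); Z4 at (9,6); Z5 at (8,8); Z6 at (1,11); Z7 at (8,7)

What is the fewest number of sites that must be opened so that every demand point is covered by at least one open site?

2

Coverage sets (demand points within 6 of each site):
  A: {Z2, Z4, Z5, Z6, Z7}
  B: {Z1, Z2, Z3, Z4, Z5, Z7}
  C: {Z1, Z4, Z5, Z7}
  D: {Z2, Z5, Z6}
  E: {Z2, Z5, Z6, Z7}
  F: {Z2, Z4, Z5, Z7}
No single site covers all 7 demand points.
But {A, B} covers everything, so the minimum is 2.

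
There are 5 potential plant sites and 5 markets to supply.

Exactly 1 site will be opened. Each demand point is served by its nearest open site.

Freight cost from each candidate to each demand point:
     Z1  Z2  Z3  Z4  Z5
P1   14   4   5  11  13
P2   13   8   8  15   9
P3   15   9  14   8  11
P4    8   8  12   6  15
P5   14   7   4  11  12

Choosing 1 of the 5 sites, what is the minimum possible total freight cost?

47

Open {P1}.
  Z1→P1 14, Z2→P1 4, Z3→P1 5, Z4→P1 11, Z5→P1 13  ⇒ total 47.
Compare {P5}: total 48.
Compare {P4}: total 49.
No size-1 selection does better; minimum is 47.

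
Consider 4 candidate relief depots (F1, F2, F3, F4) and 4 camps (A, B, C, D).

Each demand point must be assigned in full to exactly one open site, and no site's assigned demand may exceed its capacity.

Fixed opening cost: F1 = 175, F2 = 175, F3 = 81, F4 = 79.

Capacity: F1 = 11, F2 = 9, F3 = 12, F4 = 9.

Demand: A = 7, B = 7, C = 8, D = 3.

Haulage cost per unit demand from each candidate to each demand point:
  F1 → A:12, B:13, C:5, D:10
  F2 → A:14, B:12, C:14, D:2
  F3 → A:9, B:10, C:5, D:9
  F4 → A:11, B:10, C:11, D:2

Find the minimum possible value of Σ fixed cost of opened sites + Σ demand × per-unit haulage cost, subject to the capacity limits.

535

Open {F1, F3, F4}; cheapest assignment that respects the capacities:
  F1 (cap 11, load 8): C — cost 8×5 = 40
  F3 (cap 12, load 10): A, D — cost 7×9 + 3×9 = 90
  F4 (cap 9, load 7): B — cost 7×10 = 70
  Shipping 200, fixed 335 → total 535.
  Any other capacity-feasible assignment to {F1, F3, F4} ships for at least 200.
Compare {F2, F3, F4}: its best feasible assignment gives total 563.
Compare {F1, F2, F3}: its best feasible assignment gives total 645.
Every other set of open sites that can feasibly serve all demand totals ≥ 563 even under its best assignment. Minimum: 535.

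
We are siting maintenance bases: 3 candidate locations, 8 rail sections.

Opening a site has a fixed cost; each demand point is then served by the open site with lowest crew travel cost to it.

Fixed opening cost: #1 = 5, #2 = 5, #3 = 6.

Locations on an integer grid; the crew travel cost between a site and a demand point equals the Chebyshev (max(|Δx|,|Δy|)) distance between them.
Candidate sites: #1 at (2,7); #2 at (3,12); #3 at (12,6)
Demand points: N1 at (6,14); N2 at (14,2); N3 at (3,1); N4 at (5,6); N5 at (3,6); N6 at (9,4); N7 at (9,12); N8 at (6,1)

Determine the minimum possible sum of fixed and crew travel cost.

47

Open {#1, #3}: assign each demand point to its cheapest open site.
  N1→#1 7, N2→#3 4, N3→#1 6, N4→#1 3, N5→#1 1, N6→#3 3, N7→#3 6, N8→#1 6
  crew travel cost 36, fixed 11 → total 47.
Compare {#1, #2, #3}: crew travel cost 32 + fixed 16 = 48.
Compare {#1, #2}: crew travel cost 43 + fixed 10 = 53.
Compare {#1}: crew travel cost 49 + fixed 5 = 54.
All other subsets cost ≥ 48. Minimum total cost: 47.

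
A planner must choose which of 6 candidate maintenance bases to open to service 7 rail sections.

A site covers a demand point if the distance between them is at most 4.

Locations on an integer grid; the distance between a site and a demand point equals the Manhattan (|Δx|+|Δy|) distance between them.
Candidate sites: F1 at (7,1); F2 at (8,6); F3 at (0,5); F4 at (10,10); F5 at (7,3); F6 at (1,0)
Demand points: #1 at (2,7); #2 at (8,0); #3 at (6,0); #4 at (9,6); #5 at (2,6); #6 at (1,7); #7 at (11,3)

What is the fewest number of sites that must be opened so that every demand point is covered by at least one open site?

3

Coverage sets (demand points within 4 of each site):
  F1: {#2, #3}
  F2: {#4}
  F3: {#1, #5, #6}
  F4: {}
  F5: {#2, #3, #7}
  F6: {}
No 2 sites suffice: every size-2 union leaves at least one demand point uncovered.
But {F2, F3, F5} covers everything, so the minimum is 3.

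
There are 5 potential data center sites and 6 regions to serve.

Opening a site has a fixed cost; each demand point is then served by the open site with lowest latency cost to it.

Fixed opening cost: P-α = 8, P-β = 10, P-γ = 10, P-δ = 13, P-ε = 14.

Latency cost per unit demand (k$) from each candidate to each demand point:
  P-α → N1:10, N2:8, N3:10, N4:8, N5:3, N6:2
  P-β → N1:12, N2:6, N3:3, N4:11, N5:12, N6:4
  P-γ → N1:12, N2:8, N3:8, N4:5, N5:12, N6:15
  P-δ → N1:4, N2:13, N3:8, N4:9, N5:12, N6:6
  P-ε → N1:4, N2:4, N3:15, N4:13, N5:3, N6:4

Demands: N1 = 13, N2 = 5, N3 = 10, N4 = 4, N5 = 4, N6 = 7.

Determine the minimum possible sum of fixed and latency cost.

Open {P-α, P-β, P-γ, P-ε}: assign each demand point to its cheapest open site.
  N1→P-ε 13×4=52, N2→P-ε 5×4=20, N3→P-β 10×3=30, N4→P-γ 4×5=20, N5→P-α 4×3=12, N6→P-α 7×2=14
  latency cost 148, fixed 42 → total 190.
Compare {P-α, P-β, P-ε}: latency cost 160 + fixed 32 = 192.
Compare {P-β, P-γ, P-ε}: latency cost 162 + fixed 34 = 196.
Compare {P-α, P-β, P-γ, P-δ}: latency cost 158 + fixed 41 = 199.
All other subsets cost ≥ 192. Minimum total cost: 190.

190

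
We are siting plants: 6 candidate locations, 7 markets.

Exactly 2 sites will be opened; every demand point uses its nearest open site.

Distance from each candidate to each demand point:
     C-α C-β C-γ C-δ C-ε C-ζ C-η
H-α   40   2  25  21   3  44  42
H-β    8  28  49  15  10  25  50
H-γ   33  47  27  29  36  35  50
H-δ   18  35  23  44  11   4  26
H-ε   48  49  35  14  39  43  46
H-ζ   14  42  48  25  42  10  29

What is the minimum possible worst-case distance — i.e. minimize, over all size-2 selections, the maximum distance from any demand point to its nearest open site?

Open {H-α, H-δ}.
  Farthest demand point is C-η at distance 26 (to H-δ); all others are ≤ 26.
With {H-β, H-δ} the worst case is 28.
With {H-α, H-ζ} the worst case is 29.
No size-2 selection achieves below 26.

26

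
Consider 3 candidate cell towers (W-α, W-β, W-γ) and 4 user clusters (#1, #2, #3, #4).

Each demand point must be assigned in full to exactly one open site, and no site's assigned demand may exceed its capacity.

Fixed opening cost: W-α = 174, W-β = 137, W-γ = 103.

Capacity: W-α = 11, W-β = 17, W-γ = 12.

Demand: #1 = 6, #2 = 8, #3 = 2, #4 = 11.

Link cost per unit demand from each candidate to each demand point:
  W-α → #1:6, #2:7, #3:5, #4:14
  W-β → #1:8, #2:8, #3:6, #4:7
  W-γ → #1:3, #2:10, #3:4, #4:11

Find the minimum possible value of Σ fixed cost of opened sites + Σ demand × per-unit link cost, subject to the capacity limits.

453

Open {W-β, W-γ}; cheapest assignment that respects the capacities:
  W-β (cap 17, load 17): #1, #4 — cost 6×8 + 11×7 = 125
  W-γ (cap 12, load 10): #2, #3 — cost 8×10 + 2×4 = 88
  Shipping 213, fixed 240 → total 453.
  Any other capacity-feasible assignment to {W-β, W-γ} ships for at least 213.
Compare {W-α, W-β}: its best feasible assignment gives total 502.
Compare {W-α, W-β, W-γ}: its best feasible assignment gives total 573.
Every other set of open sites that can feasibly serve all demand totals ≥ 502 even under its best assignment. Minimum: 453.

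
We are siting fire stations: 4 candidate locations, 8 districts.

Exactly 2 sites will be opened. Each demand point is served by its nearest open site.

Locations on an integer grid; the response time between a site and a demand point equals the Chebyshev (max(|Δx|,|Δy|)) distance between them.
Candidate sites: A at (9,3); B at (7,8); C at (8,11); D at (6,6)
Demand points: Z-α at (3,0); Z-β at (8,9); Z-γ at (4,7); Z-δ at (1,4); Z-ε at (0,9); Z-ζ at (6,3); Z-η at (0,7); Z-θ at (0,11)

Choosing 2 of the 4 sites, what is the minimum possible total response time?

35

Open {B, D}.
  Z-α→D 6, Z-β→B 1, Z-γ→D 2, Z-δ→D 5, Z-ε→D 6, Z-ζ→D 3, Z-η→D 6, Z-θ→D 6  ⇒ total 35.
Compare {C, D}: total 36.
Compare {A, D}: total 37.
No size-2 selection does better; minimum is 35.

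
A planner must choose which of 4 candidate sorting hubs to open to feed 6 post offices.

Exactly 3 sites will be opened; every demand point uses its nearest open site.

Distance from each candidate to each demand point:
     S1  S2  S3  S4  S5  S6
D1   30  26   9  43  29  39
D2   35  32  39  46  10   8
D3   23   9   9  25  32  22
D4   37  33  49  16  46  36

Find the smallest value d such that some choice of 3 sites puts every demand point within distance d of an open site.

Open {D2, D3, D4}.
  Farthest demand point is S1 at distance 23 (to D3); all others are ≤ 23.
With {D1, D2, D3} the worst case is 25.
With {D1, D3, D4} the worst case is 29.
No size-3 selection achieves below 23.

23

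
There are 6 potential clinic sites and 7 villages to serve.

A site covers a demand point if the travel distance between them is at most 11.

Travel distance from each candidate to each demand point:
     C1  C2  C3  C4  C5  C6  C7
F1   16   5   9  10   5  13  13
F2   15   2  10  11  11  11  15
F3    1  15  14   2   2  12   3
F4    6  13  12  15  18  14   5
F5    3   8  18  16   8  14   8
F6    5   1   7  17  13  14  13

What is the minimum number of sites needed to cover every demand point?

2

Coverage sets (demand points within 11 of each site):
  F1: {C2, C3, C4, C5}
  F2: {C2, C3, C4, C5, C6}
  F3: {C1, C4, C5, C7}
  F4: {C1, C7}
  F5: {C1, C2, C5, C7}
  F6: {C1, C2, C3}
No single site covers all 7 demand points.
But {F2, F3} covers everything, so the minimum is 2.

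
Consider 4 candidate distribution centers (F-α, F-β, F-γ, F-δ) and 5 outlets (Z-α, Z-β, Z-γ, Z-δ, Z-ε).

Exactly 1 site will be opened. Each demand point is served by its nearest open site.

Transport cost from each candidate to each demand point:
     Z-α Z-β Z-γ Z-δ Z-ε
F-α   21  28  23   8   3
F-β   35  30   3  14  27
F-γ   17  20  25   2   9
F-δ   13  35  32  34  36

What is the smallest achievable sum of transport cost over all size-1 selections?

73

Open {F-γ}.
  Z-α→F-γ 17, Z-β→F-γ 20, Z-γ→F-γ 25, Z-δ→F-γ 2, Z-ε→F-γ 9  ⇒ total 73.
Compare {F-α}: total 83.
Compare {F-β}: total 109.
No size-1 selection does better; minimum is 73.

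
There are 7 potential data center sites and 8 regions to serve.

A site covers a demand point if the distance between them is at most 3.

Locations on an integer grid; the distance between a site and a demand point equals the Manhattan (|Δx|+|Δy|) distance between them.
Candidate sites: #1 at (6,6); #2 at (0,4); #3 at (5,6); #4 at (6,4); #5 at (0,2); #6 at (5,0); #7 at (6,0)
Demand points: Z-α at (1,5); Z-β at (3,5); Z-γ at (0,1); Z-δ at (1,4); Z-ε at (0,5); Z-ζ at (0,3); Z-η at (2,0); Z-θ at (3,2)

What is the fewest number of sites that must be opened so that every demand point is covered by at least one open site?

Coverage sets (demand points within 3 of each site):
  #1: {}
  #2: {Z-α, Z-γ, Z-δ, Z-ε, Z-ζ}
  #3: {Z-β}
  #4: {}
  #5: {Z-γ, Z-δ, Z-ε, Z-ζ, Z-θ}
  #6: {Z-η}
  #7: {}
No 3 sites suffice: every size-3 union leaves at least one demand point uncovered.
But {#2, #3, #5, #6} covers everything, so the minimum is 4.

4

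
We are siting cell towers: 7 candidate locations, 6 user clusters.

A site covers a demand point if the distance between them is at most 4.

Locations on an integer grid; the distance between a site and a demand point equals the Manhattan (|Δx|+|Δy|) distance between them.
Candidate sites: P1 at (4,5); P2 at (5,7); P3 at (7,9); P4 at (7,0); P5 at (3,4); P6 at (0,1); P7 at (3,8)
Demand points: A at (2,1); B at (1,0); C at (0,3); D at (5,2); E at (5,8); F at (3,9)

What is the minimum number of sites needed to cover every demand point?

Coverage sets (demand points within 4 of each site):
  P1: {D, E}
  P2: {E, F}
  P3: {E, F}
  P4: {D}
  P5: {A, C, D}
  P6: {A, B, C}
  P7: {E, F}
No 2 sites suffice: every size-2 union leaves at least one demand point uncovered.
But {P1, P2, P6} covers everything, so the minimum is 3.

3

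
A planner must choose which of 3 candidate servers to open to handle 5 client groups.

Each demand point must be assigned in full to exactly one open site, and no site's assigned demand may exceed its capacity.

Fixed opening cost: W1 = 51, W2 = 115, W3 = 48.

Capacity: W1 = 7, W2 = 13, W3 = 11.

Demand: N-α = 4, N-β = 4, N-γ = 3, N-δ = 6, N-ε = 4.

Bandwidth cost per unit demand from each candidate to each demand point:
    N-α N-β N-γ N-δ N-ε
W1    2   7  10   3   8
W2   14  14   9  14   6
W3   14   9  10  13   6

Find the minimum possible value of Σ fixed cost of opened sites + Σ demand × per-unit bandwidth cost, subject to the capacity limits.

Open {W1, W2, W3}; cheapest assignment that respects the capacities:
  W1 (cap 7, load 6): N-δ — cost 6×3 = 18
  W2 (cap 13, load 11): N-α, N-γ, N-ε — cost 4×14 + 3×9 + 4×6 = 107
  W3 (cap 11, load 4): N-β — cost 4×9 = 36
  Shipping 161, fixed 214 → total 375.
  Any other capacity-feasible assignment to {W1, W2, W3} ships for at least 161.
Compare {W2, W3}: its best feasible assignment gives total 384.
Every other set of open sites that can feasibly serve all demand totals ≥ 384 even under its best assignment. Minimum: 375.

375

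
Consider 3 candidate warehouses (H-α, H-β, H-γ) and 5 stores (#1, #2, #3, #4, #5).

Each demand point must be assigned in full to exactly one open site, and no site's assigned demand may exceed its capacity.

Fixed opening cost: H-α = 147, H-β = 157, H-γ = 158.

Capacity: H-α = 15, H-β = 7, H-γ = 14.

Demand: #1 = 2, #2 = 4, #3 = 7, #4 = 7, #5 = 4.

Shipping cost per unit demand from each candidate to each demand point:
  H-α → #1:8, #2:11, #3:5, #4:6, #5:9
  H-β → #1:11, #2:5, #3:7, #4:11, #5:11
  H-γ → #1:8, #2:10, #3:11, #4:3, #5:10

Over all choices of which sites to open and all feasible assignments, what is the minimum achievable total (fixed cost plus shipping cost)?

453

Open {H-α, H-γ}; cheapest assignment that respects the capacities:
  H-α (cap 15, load 13): #1, #3, #5 — cost 2×8 + 7×5 + 4×9 = 87
  H-γ (cap 14, load 11): #2, #4 — cost 4×10 + 7×3 = 61
  Shipping 148, fixed 305 → total 453.
  Any other capacity-feasible assignment to {H-α, H-γ} ships for at least 148.
Compare {H-α, H-β, H-γ}: its best feasible assignment gives total 590.
Every other set of open sites that can feasibly serve all demand totals ≥ 590 even under its best assignment. Minimum: 453.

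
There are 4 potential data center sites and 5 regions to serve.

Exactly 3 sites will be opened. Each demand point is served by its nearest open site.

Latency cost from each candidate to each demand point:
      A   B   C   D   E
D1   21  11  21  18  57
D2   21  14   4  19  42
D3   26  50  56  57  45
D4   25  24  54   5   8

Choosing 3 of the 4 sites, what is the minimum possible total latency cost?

Open {D1, D2, D4}.
  A→D1 21, B→D1 11, C→D2 4, D→D4 5, E→D4 8  ⇒ total 49.
Compare {D2, D3, D4}: total 52.
Compare {D1, D3, D4}: total 66.
No size-3 selection does better; minimum is 49.

49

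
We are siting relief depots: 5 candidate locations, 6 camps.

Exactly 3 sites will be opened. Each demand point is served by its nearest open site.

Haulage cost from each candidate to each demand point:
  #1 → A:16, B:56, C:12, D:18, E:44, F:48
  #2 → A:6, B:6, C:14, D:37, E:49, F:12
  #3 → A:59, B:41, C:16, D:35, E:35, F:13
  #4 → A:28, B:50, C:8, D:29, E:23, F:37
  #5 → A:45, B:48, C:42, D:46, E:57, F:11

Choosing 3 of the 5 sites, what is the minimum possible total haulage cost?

Open {#1, #2, #4}.
  A→#2 6, B→#2 6, C→#4 8, D→#1 18, E→#4 23, F→#2 12  ⇒ total 73.
Compare {#2, #4, #5}: total 83.
Compare {#2, #3, #4}: total 84.
No size-3 selection does better; minimum is 73.

73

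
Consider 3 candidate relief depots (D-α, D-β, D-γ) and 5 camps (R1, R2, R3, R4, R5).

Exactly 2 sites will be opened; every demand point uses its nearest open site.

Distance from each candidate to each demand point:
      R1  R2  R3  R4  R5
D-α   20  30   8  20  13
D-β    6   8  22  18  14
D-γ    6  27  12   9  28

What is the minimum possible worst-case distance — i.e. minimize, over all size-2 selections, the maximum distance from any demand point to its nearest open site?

14

Open {D-β, D-γ}.
  Farthest demand point is R5 at distance 14 (to D-β); all others are ≤ 14.
With {D-α, D-β} the worst case is 18.
With {D-α, D-γ} the worst case is 27.
No size-2 selection achieves below 14.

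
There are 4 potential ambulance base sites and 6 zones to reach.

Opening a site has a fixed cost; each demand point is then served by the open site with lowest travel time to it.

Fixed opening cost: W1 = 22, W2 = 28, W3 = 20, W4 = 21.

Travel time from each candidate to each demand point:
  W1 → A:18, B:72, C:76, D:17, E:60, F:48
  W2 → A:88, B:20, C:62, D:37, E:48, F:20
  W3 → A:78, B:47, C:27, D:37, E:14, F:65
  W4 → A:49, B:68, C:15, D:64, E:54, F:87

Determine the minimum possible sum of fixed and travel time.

186

Open {W1, W2, W3}: assign each demand point to its cheapest open site.
  A→W1 18, B→W2 20, C→W3 27, D→W1 17, E→W3 14, F→W2 20
  travel time 116, fixed 70 → total 186.
Compare {W1, W2, W3, W4}: travel time 104 + fixed 91 = 195.
Compare {W1, W2, W4}: travel time 138 + fixed 71 = 209.
Compare {W1, W3}: travel time 171 + fixed 42 = 213.
All other subsets cost ≥ 195. Minimum total cost: 186.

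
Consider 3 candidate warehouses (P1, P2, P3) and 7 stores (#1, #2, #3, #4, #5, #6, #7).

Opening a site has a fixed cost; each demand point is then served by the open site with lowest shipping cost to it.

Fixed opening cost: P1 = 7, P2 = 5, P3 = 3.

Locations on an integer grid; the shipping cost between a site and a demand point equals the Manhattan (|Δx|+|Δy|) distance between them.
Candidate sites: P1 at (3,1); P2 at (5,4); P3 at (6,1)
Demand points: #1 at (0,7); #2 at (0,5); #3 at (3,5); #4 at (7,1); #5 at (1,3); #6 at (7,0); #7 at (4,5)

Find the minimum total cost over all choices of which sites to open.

35

Open {P2, P3}: assign each demand point to its cheapest open site.
  #1→P2 8, #2→P2 6, #3→P2 3, #4→P3 1, #5→P2 5, #6→P3 2, #7→P2 2
  shipping cost 27, fixed 8 → total 35.
Compare {P2}: shipping cost 35 + fixed 5 = 40.
Compare {P1, P2, P3}: shipping cost 26 + fixed 15 = 41.
Compare {P1, P3}: shipping cost 32 + fixed 10 = 42.
All other subsets cost ≥ 40. Minimum total cost: 35.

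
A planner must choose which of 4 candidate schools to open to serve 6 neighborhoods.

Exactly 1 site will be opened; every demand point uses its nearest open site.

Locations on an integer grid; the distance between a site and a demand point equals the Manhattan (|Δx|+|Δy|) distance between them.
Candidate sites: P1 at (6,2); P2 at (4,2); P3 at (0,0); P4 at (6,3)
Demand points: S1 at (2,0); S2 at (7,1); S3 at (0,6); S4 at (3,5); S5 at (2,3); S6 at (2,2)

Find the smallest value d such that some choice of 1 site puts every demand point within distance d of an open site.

8

Open {P2}.
  Farthest demand point is S3 at distance 8 (to P2); all others are ≤ 8.
With {P3} the worst case is 8.
With {P4} the worst case is 9.
No size-1 selection achieves below 8.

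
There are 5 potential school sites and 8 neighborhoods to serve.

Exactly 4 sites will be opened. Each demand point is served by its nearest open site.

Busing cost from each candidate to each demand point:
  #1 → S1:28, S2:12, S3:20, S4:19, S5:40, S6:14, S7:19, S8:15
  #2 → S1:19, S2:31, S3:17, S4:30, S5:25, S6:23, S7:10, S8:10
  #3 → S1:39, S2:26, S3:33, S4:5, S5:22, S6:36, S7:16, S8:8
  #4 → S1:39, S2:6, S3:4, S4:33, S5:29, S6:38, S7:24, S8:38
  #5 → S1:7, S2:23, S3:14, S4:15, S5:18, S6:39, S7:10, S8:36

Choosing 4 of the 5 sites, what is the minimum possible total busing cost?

Open {#1, #3, #4, #5}.
  S1→#5 7, S2→#4 6, S3→#4 4, S4→#3 5, S5→#5 18, S6→#1 14, S7→#5 10, S8→#3 8  ⇒ total 72.
Compare {#2, #3, #4, #5}: total 81.
Compare {#1, #2, #4, #5}: total 84.
No size-4 selection does better; minimum is 72.

72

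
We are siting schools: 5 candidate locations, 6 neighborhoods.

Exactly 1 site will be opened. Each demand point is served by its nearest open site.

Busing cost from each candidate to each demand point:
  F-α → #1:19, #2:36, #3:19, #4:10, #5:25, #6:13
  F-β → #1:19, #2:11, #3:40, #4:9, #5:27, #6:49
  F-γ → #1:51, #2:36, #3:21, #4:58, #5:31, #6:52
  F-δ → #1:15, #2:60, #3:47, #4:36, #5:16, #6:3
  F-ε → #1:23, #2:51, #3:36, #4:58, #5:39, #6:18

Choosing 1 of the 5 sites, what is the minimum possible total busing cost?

Open {F-α}.
  #1→F-α 19, #2→F-α 36, #3→F-α 19, #4→F-α 10, #5→F-α 25, #6→F-α 13  ⇒ total 122.
Compare {F-β}: total 155.
Compare {F-δ}: total 177.
No size-1 selection does better; minimum is 122.

122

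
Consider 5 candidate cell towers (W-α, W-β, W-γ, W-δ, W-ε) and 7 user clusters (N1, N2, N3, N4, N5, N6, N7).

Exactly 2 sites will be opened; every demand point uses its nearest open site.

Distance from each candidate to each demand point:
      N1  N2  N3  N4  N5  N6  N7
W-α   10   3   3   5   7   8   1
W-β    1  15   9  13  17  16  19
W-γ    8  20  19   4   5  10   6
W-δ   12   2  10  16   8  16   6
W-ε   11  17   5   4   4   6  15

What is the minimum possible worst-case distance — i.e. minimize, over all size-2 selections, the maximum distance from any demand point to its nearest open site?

Open {W-α, W-β}.
  Farthest demand point is N6 at distance 8 (to W-α); all others are ≤ 8.
With {W-α, W-γ} the worst case is 8.
With {W-α, W-δ} the worst case is 10.
No size-2 selection achieves below 8.

8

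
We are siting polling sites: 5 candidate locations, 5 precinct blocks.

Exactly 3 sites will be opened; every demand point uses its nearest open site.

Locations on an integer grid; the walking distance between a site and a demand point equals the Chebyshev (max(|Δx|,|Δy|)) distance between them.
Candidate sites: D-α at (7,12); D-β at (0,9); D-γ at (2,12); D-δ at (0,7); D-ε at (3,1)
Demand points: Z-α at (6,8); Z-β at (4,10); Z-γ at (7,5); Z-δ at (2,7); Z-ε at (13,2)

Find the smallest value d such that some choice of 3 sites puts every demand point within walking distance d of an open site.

Open {D-α, D-β, D-γ}.
  Farthest demand point is Z-ε at walking distance 10 (to D-α); all others are ≤ 10.
With {D-α, D-β, D-δ} the worst case is 10.
With {D-α, D-β, D-ε} the worst case is 10.
No size-3 selection achieves below 10.

10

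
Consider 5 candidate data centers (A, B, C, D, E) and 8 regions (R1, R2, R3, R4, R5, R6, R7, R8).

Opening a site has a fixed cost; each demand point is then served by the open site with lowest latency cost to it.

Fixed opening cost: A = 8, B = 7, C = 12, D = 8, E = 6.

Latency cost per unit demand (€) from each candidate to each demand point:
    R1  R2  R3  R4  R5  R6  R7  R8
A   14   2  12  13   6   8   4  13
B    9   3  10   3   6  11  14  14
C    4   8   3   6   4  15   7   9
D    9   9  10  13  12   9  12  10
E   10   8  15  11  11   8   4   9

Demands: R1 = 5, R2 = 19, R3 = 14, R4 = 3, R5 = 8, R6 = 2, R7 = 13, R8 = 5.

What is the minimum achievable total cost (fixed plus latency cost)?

281

Open {A, B, C}: assign each demand point to its cheapest open site.
  R1→C 5×4=20, R2→A 19×2=38, R3→C 14×3=42, R4→B 3×3=9, R5→C 8×4=32, R6→A 2×8=16, R7→A 13×4=52, R8→C 5×9=45
  latency cost 254, fixed 27 → total 281.
Compare {A, C}: latency cost 263 + fixed 20 = 283.
Compare {A, B, C, E}: latency cost 254 + fixed 33 = 287.
Compare {A, C, E}: latency cost 263 + fixed 26 = 289.
All other subsets cost ≥ 283. Minimum total cost: 281.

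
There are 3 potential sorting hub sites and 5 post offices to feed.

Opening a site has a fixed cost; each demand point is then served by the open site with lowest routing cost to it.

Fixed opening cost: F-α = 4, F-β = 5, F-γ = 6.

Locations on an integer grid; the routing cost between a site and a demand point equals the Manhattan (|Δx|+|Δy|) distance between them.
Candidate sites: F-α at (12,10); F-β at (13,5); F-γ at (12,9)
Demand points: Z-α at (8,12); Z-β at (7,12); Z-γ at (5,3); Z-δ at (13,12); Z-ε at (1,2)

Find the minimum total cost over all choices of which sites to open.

50

Open {F-α, F-β}: assign each demand point to its cheapest open site.
  Z-α→F-α 6, Z-β→F-α 7, Z-γ→F-β 10, Z-δ→F-α 3, Z-ε→F-β 15
  routing cost 41, fixed 9 → total 50.
Compare {F-α}: routing cost 49 + fixed 4 = 53.
Compare {F-β, F-γ}: routing cost 44 + fixed 11 = 55.
Compare {F-γ}: routing cost 50 + fixed 6 = 56.
All other subsets cost ≥ 53. Minimum total cost: 50.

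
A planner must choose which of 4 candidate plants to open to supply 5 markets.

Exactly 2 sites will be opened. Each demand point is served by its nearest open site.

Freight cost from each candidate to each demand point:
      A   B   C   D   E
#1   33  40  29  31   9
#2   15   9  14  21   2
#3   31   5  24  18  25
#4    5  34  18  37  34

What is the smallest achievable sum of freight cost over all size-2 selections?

51

Open {#2, #4}.
  A→#4 5, B→#2 9, C→#2 14, D→#2 21, E→#2 2  ⇒ total 51.
Compare {#2, #3}: total 54.
Compare {#1, #2}: total 61.
No size-2 selection does better; minimum is 51.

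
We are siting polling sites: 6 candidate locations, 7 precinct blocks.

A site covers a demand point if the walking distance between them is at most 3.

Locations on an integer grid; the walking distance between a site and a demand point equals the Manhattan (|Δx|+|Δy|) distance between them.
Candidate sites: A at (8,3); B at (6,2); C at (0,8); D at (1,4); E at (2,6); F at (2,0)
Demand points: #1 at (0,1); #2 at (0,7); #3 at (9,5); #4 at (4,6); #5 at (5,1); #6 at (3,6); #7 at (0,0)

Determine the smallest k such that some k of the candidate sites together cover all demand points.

Coverage sets (demand points within 3 of each site):
  A: {#3}
  B: {#5}
  C: {#2}
  D: {}
  E: {#2, #4, #6}
  F: {#1, #7}
No 3 sites suffice: every size-3 union leaves at least one demand point uncovered.
But {A, B, E, F} covers everything, so the minimum is 4.

4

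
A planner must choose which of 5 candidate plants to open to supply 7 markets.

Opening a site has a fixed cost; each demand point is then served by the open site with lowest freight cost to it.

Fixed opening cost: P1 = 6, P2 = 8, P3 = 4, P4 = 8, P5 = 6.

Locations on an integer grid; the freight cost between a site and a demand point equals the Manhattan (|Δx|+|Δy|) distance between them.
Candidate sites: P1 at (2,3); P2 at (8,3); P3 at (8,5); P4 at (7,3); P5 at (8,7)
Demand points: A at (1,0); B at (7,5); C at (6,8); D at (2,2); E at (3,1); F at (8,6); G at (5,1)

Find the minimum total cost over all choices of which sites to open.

30

Open {P1, P3}: assign each demand point to its cheapest open site.
  A→P1 4, B→P3 1, C→P3 5, D→P1 1, E→P1 3, F→P3 1, G→P1 5
  freight cost 20, fixed 10 → total 30.
Compare {P1, P5}: freight cost 20 + fixed 12 = 32.
Compare {P1, P3, P5}: freight cost 18 + fixed 16 = 34.
Compare {P1, P3, P4}: freight cost 19 + fixed 18 = 37.
All other subsets cost ≥ 32. Minimum total cost: 30.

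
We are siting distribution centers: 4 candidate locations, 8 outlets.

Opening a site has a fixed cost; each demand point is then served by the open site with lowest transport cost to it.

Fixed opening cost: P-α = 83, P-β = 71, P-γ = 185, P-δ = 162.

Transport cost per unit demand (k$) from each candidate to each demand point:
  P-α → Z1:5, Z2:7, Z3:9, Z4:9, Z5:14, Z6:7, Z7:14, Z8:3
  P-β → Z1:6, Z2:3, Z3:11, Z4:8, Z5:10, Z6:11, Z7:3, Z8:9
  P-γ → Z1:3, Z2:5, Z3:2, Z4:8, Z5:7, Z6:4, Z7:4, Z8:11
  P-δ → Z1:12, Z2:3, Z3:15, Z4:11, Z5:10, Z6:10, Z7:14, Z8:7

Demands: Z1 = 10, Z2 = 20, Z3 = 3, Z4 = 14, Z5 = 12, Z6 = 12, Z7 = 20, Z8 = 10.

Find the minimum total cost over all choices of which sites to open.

Open {P-α, P-β}: assign each demand point to its cheapest open site.
  Z1→P-α 10×5=50, Z2→P-β 20×3=60, Z3→P-α 3×9=27, Z4→P-β 14×8=112, Z5→P-β 12×10=120, Z6→P-α 12×7=84, Z7→P-β 20×3=60, Z8→P-α 10×3=30
  transport cost 543, fixed 154 → total 697.
Compare {P-β}: transport cost 667 + fixed 71 = 738.
Compare {P-β, P-γ}: transport cost 490 + fixed 256 = 746.
Compare {P-γ}: transport cost 570 + fixed 185 = 755.
All other subsets cost ≥ 738. Minimum total cost: 697.

697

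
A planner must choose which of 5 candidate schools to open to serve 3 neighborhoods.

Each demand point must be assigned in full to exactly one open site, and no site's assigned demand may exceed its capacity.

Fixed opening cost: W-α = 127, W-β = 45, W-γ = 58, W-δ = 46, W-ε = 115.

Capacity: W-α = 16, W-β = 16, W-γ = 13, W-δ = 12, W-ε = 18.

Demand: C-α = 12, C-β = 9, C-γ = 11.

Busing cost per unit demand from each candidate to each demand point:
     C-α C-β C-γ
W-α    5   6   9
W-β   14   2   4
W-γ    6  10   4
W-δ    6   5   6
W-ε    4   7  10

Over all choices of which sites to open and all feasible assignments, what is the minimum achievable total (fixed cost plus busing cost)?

283

Open {W-β, W-γ, W-δ}; cheapest assignment that respects the capacities:
  W-β (cap 16, load 9): C-β — cost 9×2 = 18
  W-γ (cap 13, load 11): C-γ — cost 11×4 = 44
  W-δ (cap 12, load 12): C-α — cost 12×6 = 72
  Shipping 134, fixed 149 → total 283.
  Any other capacity-feasible assignment to {W-β, W-γ, W-δ} ships for at least 134.
Compare {W-β, W-γ, W-ε}: its best feasible assignment gives total 328.
Compare {W-β, W-δ, W-ε}: its best feasible assignment gives total 338.
Every other set of open sites that can feasibly serve all demand totals ≥ 328 even under its best assignment. Minimum: 283.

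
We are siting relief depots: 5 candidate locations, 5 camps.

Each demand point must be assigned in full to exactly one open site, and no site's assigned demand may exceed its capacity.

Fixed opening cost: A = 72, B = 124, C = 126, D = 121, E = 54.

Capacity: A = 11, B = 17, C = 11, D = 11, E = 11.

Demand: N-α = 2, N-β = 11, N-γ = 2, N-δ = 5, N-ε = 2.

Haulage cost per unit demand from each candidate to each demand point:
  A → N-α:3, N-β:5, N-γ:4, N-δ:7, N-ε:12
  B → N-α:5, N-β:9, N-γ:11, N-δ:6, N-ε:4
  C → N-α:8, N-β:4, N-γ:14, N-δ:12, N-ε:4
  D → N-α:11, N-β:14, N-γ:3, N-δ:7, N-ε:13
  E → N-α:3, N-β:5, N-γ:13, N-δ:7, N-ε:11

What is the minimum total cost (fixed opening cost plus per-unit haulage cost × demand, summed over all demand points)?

254

Open {A, E}; cheapest assignment that respects the capacities:
  A (cap 11, load 11): N-α, N-γ, N-δ, N-ε — cost 2×3 + 2×4 + 5×7 + 2×12 = 73
  E (cap 11, load 11): N-β — cost 11×5 = 55
  Shipping 128, fixed 126 → total 254.
  Any other capacity-feasible assignment to {A, E} ships for at least 128.
Compare {B, E}: its best feasible assignment gives total 303.
Compare {C, E}: its best feasible assignment gives total 313.
Every other set of open sites that can feasibly serve all demand totals ≥ 303 even under its best assignment. Minimum: 254.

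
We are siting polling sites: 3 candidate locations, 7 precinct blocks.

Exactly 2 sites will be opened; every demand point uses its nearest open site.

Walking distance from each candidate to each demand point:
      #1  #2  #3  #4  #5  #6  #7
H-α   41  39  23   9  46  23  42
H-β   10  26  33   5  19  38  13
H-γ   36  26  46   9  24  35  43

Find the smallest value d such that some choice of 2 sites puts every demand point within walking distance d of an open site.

Open {H-α, H-β}.
  Farthest demand point is #2 at walking distance 26 (to H-β); all others are ≤ 26.
With {H-β, H-γ} the worst case is 35.
With {H-α, H-γ} the worst case is 42.
No size-2 selection achieves below 26.

26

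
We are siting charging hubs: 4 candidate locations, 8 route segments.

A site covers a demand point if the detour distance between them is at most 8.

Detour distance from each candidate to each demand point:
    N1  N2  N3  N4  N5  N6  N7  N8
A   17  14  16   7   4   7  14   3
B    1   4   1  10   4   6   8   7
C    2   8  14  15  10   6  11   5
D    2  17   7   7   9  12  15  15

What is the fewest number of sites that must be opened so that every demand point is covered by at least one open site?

Coverage sets (demand points within 8 of each site):
  A: {N4, N5, N6, N8}
  B: {N1, N2, N3, N5, N6, N7, N8}
  C: {N1, N2, N6, N8}
  D: {N1, N3, N4}
No single site covers all 8 demand points.
But {A, B} covers everything, so the minimum is 2.

2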